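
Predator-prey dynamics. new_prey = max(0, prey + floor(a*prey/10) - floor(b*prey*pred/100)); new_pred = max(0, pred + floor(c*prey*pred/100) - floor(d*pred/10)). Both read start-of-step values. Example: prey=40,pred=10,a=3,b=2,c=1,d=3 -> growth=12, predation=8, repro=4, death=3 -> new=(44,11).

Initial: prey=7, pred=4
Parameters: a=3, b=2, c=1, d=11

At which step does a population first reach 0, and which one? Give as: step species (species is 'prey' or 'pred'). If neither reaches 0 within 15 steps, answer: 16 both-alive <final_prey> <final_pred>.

Step 1: prey: 7+2-0=9; pred: 4+0-4=0
First extinction: pred at step 1

Answer: 1 pred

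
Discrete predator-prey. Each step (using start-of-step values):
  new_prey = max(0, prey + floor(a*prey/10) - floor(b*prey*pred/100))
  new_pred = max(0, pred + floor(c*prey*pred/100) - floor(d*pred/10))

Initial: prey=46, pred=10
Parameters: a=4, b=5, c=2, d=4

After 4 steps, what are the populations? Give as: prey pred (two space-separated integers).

Step 1: prey: 46+18-23=41; pred: 10+9-4=15
Step 2: prey: 41+16-30=27; pred: 15+12-6=21
Step 3: prey: 27+10-28=9; pred: 21+11-8=24
Step 4: prey: 9+3-10=2; pred: 24+4-9=19

Answer: 2 19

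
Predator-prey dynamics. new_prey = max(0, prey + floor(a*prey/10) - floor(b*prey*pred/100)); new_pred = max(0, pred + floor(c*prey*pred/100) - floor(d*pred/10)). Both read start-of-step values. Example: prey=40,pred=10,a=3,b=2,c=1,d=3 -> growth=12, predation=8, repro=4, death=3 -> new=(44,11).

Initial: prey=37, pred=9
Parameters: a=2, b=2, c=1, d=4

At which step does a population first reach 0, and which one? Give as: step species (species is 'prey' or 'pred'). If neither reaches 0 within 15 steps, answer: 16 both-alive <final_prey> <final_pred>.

Step 1: prey: 37+7-6=38; pred: 9+3-3=9
Step 2: prey: 38+7-6=39; pred: 9+3-3=9
Step 3: prey: 39+7-7=39; pred: 9+3-3=9
Steps 4-15: state stable at prey=39, pred=9 (no change)
No extinction within 15 steps

Answer: 16 both-alive 39 9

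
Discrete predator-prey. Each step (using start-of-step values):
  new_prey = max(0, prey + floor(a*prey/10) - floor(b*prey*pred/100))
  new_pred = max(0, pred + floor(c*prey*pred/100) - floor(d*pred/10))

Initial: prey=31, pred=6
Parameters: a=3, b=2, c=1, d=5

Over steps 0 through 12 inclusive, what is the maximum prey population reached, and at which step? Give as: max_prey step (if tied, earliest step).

Step 1: prey: 31+9-3=37; pred: 6+1-3=4
Step 2: prey: 37+11-2=46; pred: 4+1-2=3
Step 3: prey: 46+13-2=57; pred: 3+1-1=3
Step 4: prey: 57+17-3=71; pred: 3+1-1=3
Step 5: prey: 71+21-4=88; pred: 3+2-1=4
Step 6: prey: 88+26-7=107; pred: 4+3-2=5
Step 7: prey: 107+32-10=129; pred: 5+5-2=8
Step 8: prey: 129+38-20=147; pred: 8+10-4=14
Step 9: prey: 147+44-41=150; pred: 14+20-7=27
Step 10: prey: 150+45-81=114; pred: 27+40-13=54
Step 11: prey: 114+34-123=25; pred: 54+61-27=88
Step 12: prey: 25+7-44=0; pred: 88+22-44=66
Max prey = 150 at step 9

Answer: 150 9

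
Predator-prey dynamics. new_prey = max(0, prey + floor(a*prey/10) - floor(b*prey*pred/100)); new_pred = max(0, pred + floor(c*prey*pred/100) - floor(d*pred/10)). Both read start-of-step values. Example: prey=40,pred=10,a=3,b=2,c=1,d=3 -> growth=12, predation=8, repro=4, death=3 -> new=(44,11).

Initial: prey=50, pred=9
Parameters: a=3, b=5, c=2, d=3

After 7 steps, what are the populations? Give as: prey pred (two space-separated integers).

Answer: 0 7

Derivation:
Step 1: prey: 50+15-22=43; pred: 9+9-2=16
Step 2: prey: 43+12-34=21; pred: 16+13-4=25
Step 3: prey: 21+6-26=1; pred: 25+10-7=28
Step 4: prey: 1+0-1=0; pred: 28+0-8=20
Step 5: prey: 0+0-0=0; pred: 20+0-6=14
Step 6: prey: 0+0-0=0; pred: 14+0-4=10
Step 7: prey: 0+0-0=0; pred: 10+0-3=7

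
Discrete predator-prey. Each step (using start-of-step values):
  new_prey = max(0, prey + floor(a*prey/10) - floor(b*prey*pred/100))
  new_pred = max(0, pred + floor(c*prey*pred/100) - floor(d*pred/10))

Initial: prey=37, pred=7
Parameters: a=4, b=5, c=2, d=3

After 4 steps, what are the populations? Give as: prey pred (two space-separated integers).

Answer: 12 23

Derivation:
Step 1: prey: 37+14-12=39; pred: 7+5-2=10
Step 2: prey: 39+15-19=35; pred: 10+7-3=14
Step 3: prey: 35+14-24=25; pred: 14+9-4=19
Step 4: prey: 25+10-23=12; pred: 19+9-5=23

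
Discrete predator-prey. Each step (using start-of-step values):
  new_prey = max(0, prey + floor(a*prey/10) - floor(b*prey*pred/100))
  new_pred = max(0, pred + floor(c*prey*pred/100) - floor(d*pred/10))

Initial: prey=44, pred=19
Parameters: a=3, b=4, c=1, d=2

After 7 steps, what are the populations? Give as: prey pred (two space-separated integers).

Answer: 1 10

Derivation:
Step 1: prey: 44+13-33=24; pred: 19+8-3=24
Step 2: prey: 24+7-23=8; pred: 24+5-4=25
Step 3: prey: 8+2-8=2; pred: 25+2-5=22
Step 4: prey: 2+0-1=1; pred: 22+0-4=18
Step 5: prey: 1+0-0=1; pred: 18+0-3=15
Step 6: prey: 1+0-0=1; pred: 15+0-3=12
Step 7: prey: 1+0-0=1; pred: 12+0-2=10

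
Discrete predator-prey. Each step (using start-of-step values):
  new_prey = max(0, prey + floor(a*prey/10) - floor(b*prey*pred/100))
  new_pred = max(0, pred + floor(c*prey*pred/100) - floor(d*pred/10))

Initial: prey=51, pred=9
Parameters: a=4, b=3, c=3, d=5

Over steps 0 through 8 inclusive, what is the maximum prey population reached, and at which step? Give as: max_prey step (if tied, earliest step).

Answer: 58 1

Derivation:
Step 1: prey: 51+20-13=58; pred: 9+13-4=18
Step 2: prey: 58+23-31=50; pred: 18+31-9=40
Step 3: prey: 50+20-60=10; pred: 40+60-20=80
Step 4: prey: 10+4-24=0; pred: 80+24-40=64
Step 5: prey: 0+0-0=0; pred: 64+0-32=32
Step 6: prey: 0+0-0=0; pred: 32+0-16=16
Step 7: prey: 0+0-0=0; pred: 16+0-8=8
Step 8: prey: 0+0-0=0; pred: 8+0-4=4
Max prey = 58 at step 1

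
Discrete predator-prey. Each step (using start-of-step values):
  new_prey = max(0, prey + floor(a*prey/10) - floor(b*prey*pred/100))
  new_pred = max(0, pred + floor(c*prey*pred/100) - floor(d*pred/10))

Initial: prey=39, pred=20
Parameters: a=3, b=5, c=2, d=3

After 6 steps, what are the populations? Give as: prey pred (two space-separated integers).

Step 1: prey: 39+11-39=11; pred: 20+15-6=29
Step 2: prey: 11+3-15=0; pred: 29+6-8=27
Step 3: prey: 0+0-0=0; pred: 27+0-8=19
Step 4: prey: 0+0-0=0; pred: 19+0-5=14
Step 5: prey: 0+0-0=0; pred: 14+0-4=10
Step 6: prey: 0+0-0=0; pred: 10+0-3=7

Answer: 0 7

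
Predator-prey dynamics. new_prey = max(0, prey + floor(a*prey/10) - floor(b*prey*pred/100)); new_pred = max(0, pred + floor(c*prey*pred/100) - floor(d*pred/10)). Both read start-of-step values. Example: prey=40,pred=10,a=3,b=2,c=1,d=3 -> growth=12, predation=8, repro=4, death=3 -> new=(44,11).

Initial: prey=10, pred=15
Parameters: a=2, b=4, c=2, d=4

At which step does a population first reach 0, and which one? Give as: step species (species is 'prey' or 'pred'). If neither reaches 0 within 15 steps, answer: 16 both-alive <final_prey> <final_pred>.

Step 1: prey: 10+2-6=6; pred: 15+3-6=12
Step 2: prey: 6+1-2=5; pred: 12+1-4=9
Step 3: prey: 5+1-1=5; pred: 9+0-3=6
Step 4: prey: 5+1-1=5; pred: 6+0-2=4
Step 5: prey: 5+1-0=6; pred: 4+0-1=3
Step 6: prey: 6+1-0=7; pred: 3+0-1=2
Step 7: prey: 7+1-0=8; pred: 2+0-0=2
Step 8: prey: 8+1-0=9; pred: 2+0-0=2
Step 9: prey: 9+1-0=10; pred: 2+0-0=2
Step 10: prey: 10+2-0=12; pred: 2+0-0=2
Step 11: prey: 12+2-0=14; pred: 2+0-0=2
Step 12: prey: 14+2-1=15; pred: 2+0-0=2
Step 13: prey: 15+3-1=17; pred: 2+0-0=2
Step 14: prey: 17+3-1=19; pred: 2+0-0=2
Step 15: prey: 19+3-1=21; pred: 2+0-0=2
No extinction within 15 steps

Answer: 16 both-alive 21 2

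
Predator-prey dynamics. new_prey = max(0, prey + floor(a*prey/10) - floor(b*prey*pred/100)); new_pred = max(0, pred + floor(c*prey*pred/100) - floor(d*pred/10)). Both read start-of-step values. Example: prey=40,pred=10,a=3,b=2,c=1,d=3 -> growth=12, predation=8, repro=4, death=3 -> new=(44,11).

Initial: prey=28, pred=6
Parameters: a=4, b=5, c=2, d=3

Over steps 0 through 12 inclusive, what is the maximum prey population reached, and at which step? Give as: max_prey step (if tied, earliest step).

Answer: 31 1

Derivation:
Step 1: prey: 28+11-8=31; pred: 6+3-1=8
Step 2: prey: 31+12-12=31; pred: 8+4-2=10
Step 3: prey: 31+12-15=28; pred: 10+6-3=13
Step 4: prey: 28+11-18=21; pred: 13+7-3=17
Step 5: prey: 21+8-17=12; pred: 17+7-5=19
Step 6: prey: 12+4-11=5; pred: 19+4-5=18
Step 7: prey: 5+2-4=3; pred: 18+1-5=14
Step 8: prey: 3+1-2=2; pred: 14+0-4=10
Step 9: prey: 2+0-1=1; pred: 10+0-3=7
Step 10: prey: 1+0-0=1; pred: 7+0-2=5
Step 11: prey: 1+0-0=1; pred: 5+0-1=4
Step 12: prey: 1+0-0=1; pred: 4+0-1=3
Max prey = 31 at step 1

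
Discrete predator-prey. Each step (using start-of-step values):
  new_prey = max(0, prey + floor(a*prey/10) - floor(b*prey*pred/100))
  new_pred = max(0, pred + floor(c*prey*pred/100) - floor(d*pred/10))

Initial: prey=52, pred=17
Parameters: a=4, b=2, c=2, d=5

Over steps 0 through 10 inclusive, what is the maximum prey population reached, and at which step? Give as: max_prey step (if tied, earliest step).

Step 1: prey: 52+20-17=55; pred: 17+17-8=26
Step 2: prey: 55+22-28=49; pred: 26+28-13=41
Step 3: prey: 49+19-40=28; pred: 41+40-20=61
Step 4: prey: 28+11-34=5; pred: 61+34-30=65
Step 5: prey: 5+2-6=1; pred: 65+6-32=39
Step 6: prey: 1+0-0=1; pred: 39+0-19=20
Step 7: prey: 1+0-0=1; pred: 20+0-10=10
Step 8: prey: 1+0-0=1; pred: 10+0-5=5
Step 9: prey: 1+0-0=1; pred: 5+0-2=3
Step 10: prey: 1+0-0=1; pred: 3+0-1=2
Max prey = 55 at step 1

Answer: 55 1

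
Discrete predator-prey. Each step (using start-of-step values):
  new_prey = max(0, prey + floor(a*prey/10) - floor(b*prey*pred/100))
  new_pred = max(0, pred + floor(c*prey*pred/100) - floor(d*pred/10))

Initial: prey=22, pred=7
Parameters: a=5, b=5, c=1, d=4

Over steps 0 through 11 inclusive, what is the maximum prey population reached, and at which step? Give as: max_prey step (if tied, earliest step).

Answer: 108 8

Derivation:
Step 1: prey: 22+11-7=26; pred: 7+1-2=6
Step 2: prey: 26+13-7=32; pred: 6+1-2=5
Step 3: prey: 32+16-8=40; pred: 5+1-2=4
Step 4: prey: 40+20-8=52; pred: 4+1-1=4
Step 5: prey: 52+26-10=68; pred: 4+2-1=5
Step 6: prey: 68+34-17=85; pred: 5+3-2=6
Step 7: prey: 85+42-25=102; pred: 6+5-2=9
Step 8: prey: 102+51-45=108; pred: 9+9-3=15
Step 9: prey: 108+54-81=81; pred: 15+16-6=25
Step 10: prey: 81+40-101=20; pred: 25+20-10=35
Step 11: prey: 20+10-35=0; pred: 35+7-14=28
Max prey = 108 at step 8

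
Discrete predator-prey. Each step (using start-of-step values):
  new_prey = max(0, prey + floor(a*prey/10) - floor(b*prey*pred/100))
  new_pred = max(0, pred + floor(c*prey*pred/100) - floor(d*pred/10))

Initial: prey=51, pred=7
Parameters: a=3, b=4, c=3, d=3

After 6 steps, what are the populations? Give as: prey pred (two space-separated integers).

Step 1: prey: 51+15-14=52; pred: 7+10-2=15
Step 2: prey: 52+15-31=36; pred: 15+23-4=34
Step 3: prey: 36+10-48=0; pred: 34+36-10=60
Step 4: prey: 0+0-0=0; pred: 60+0-18=42
Step 5: prey: 0+0-0=0; pred: 42+0-12=30
Step 6: prey: 0+0-0=0; pred: 30+0-9=21

Answer: 0 21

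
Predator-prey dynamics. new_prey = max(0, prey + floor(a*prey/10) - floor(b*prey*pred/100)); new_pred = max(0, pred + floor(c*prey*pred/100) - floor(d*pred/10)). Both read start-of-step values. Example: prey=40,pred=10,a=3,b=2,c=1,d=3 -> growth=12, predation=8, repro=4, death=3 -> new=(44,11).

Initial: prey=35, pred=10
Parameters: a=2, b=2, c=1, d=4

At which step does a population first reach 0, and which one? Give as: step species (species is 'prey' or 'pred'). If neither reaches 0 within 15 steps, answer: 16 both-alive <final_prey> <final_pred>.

Answer: 16 both-alive 39 9

Derivation:
Step 1: prey: 35+7-7=35; pred: 10+3-4=9
Step 2: prey: 35+7-6=36; pred: 9+3-3=9
Step 3: prey: 36+7-6=37; pred: 9+3-3=9
Step 4: prey: 37+7-6=38; pred: 9+3-3=9
Step 5: prey: 38+7-6=39; pred: 9+3-3=9
Step 6: prey: 39+7-7=39; pred: 9+3-3=9
Steps 7-15: state stable at prey=39, pred=9 (no change)
No extinction within 15 steps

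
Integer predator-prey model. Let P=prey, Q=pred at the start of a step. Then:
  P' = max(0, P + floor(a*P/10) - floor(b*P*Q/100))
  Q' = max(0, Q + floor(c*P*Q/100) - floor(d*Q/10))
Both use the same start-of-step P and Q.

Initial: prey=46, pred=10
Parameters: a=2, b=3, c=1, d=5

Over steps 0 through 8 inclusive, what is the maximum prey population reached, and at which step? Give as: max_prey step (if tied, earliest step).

Answer: 49 8

Derivation:
Step 1: prey: 46+9-13=42; pred: 10+4-5=9
Step 2: prey: 42+8-11=39; pred: 9+3-4=8
Step 3: prey: 39+7-9=37; pred: 8+3-4=7
Step 4: prey: 37+7-7=37; pred: 7+2-3=6
Step 5: prey: 37+7-6=38; pred: 6+2-3=5
Step 6: prey: 38+7-5=40; pred: 5+1-2=4
Step 7: prey: 40+8-4=44; pred: 4+1-2=3
Step 8: prey: 44+8-3=49; pred: 3+1-1=3
Max prey = 49 at step 8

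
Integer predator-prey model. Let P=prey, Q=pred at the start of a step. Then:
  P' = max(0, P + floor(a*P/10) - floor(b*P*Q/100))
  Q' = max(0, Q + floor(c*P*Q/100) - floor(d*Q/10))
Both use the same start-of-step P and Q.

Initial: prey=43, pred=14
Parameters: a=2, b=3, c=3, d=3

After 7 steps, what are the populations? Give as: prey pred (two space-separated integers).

Step 1: prey: 43+8-18=33; pred: 14+18-4=28
Step 2: prey: 33+6-27=12; pred: 28+27-8=47
Step 3: prey: 12+2-16=0; pred: 47+16-14=49
Step 4: prey: 0+0-0=0; pred: 49+0-14=35
Step 5: prey: 0+0-0=0; pred: 35+0-10=25
Step 6: prey: 0+0-0=0; pred: 25+0-7=18
Step 7: prey: 0+0-0=0; pred: 18+0-5=13

Answer: 0 13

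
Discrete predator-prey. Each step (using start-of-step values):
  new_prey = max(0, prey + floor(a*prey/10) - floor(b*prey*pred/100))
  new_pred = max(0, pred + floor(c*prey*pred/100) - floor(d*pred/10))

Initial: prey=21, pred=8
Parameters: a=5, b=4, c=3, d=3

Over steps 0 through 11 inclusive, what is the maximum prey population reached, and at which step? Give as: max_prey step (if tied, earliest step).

Answer: 26 2

Derivation:
Step 1: prey: 21+10-6=25; pred: 8+5-2=11
Step 2: prey: 25+12-11=26; pred: 11+8-3=16
Step 3: prey: 26+13-16=23; pred: 16+12-4=24
Step 4: prey: 23+11-22=12; pred: 24+16-7=33
Step 5: prey: 12+6-15=3; pred: 33+11-9=35
Step 6: prey: 3+1-4=0; pred: 35+3-10=28
Step 7: prey: 0+0-0=0; pred: 28+0-8=20
Step 8: prey: 0+0-0=0; pred: 20+0-6=14
Step 9: prey: 0+0-0=0; pred: 14+0-4=10
Step 10: prey: 0+0-0=0; pred: 10+0-3=7
Step 11: prey: 0+0-0=0; pred: 7+0-2=5
Max prey = 26 at step 2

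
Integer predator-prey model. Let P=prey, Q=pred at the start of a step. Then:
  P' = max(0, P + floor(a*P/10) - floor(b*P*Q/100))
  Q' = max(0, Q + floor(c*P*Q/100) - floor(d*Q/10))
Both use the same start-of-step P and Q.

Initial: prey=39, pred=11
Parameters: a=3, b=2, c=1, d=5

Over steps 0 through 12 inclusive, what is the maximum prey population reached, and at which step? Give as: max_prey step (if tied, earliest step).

Answer: 80 8

Derivation:
Step 1: prey: 39+11-8=42; pred: 11+4-5=10
Step 2: prey: 42+12-8=46; pred: 10+4-5=9
Step 3: prey: 46+13-8=51; pred: 9+4-4=9
Step 4: prey: 51+15-9=57; pred: 9+4-4=9
Step 5: prey: 57+17-10=64; pred: 9+5-4=10
Step 6: prey: 64+19-12=71; pred: 10+6-5=11
Step 7: prey: 71+21-15=77; pred: 11+7-5=13
Step 8: prey: 77+23-20=80; pred: 13+10-6=17
Step 9: prey: 80+24-27=77; pred: 17+13-8=22
Step 10: prey: 77+23-33=67; pred: 22+16-11=27
Step 11: prey: 67+20-36=51; pred: 27+18-13=32
Step 12: prey: 51+15-32=34; pred: 32+16-16=32
Max prey = 80 at step 8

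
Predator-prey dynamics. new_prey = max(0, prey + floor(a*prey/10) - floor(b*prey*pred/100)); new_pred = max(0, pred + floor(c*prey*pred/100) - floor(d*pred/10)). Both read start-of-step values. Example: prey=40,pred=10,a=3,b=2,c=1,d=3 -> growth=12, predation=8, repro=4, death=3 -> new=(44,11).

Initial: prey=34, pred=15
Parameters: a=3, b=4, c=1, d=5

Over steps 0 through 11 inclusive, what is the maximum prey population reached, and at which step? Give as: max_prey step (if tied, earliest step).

Step 1: prey: 34+10-20=24; pred: 15+5-7=13
Step 2: prey: 24+7-12=19; pred: 13+3-6=10
Step 3: prey: 19+5-7=17; pred: 10+1-5=6
Step 4: prey: 17+5-4=18; pred: 6+1-3=4
Step 5: prey: 18+5-2=21; pred: 4+0-2=2
Step 6: prey: 21+6-1=26; pred: 2+0-1=1
Step 7: prey: 26+7-1=32; pred: 1+0-0=1
Step 8: prey: 32+9-1=40; pred: 1+0-0=1
Step 9: prey: 40+12-1=51; pred: 1+0-0=1
Step 10: prey: 51+15-2=64; pred: 1+0-0=1
Step 11: prey: 64+19-2=81; pred: 1+0-0=1
Max prey = 81 at step 11

Answer: 81 11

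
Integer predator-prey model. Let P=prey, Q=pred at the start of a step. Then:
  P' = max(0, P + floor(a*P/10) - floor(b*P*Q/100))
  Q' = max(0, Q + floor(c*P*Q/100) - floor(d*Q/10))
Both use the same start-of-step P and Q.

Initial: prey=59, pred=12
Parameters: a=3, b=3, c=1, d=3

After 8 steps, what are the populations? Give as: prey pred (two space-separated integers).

Answer: 5 10

Derivation:
Step 1: prey: 59+17-21=55; pred: 12+7-3=16
Step 2: prey: 55+16-26=45; pred: 16+8-4=20
Step 3: prey: 45+13-27=31; pred: 20+9-6=23
Step 4: prey: 31+9-21=19; pred: 23+7-6=24
Step 5: prey: 19+5-13=11; pred: 24+4-7=21
Step 6: prey: 11+3-6=8; pred: 21+2-6=17
Step 7: prey: 8+2-4=6; pred: 17+1-5=13
Step 8: prey: 6+1-2=5; pred: 13+0-3=10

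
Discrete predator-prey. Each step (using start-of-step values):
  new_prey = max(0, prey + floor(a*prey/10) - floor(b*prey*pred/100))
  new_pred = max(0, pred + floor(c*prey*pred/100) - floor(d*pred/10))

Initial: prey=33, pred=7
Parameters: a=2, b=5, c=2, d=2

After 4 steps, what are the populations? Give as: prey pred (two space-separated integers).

Step 1: prey: 33+6-11=28; pred: 7+4-1=10
Step 2: prey: 28+5-14=19; pred: 10+5-2=13
Step 3: prey: 19+3-12=10; pred: 13+4-2=15
Step 4: prey: 10+2-7=5; pred: 15+3-3=15

Answer: 5 15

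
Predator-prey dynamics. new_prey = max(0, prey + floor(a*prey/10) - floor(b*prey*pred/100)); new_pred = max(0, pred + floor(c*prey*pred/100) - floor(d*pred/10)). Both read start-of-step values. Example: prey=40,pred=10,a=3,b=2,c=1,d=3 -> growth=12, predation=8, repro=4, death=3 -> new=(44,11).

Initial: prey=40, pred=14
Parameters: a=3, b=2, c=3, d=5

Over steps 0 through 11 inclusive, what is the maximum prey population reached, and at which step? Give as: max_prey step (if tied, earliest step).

Answer: 41 1

Derivation:
Step 1: prey: 40+12-11=41; pred: 14+16-7=23
Step 2: prey: 41+12-18=35; pred: 23+28-11=40
Step 3: prey: 35+10-28=17; pred: 40+42-20=62
Step 4: prey: 17+5-21=1; pred: 62+31-31=62
Step 5: prey: 1+0-1=0; pred: 62+1-31=32
Step 6: prey: 0+0-0=0; pred: 32+0-16=16
Step 7: prey: 0+0-0=0; pred: 16+0-8=8
Step 8: prey: 0+0-0=0; pred: 8+0-4=4
Step 9: prey: 0+0-0=0; pred: 4+0-2=2
Step 10: prey: 0+0-0=0; pred: 2+0-1=1
Step 11: prey: 0+0-0=0; pred: 1+0-0=1
Max prey = 41 at step 1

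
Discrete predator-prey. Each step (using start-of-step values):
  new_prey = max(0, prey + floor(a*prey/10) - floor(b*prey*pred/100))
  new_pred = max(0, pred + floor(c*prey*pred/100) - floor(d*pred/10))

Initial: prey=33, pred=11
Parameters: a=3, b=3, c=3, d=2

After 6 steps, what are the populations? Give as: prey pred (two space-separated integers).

Answer: 0 32

Derivation:
Step 1: prey: 33+9-10=32; pred: 11+10-2=19
Step 2: prey: 32+9-18=23; pred: 19+18-3=34
Step 3: prey: 23+6-23=6; pred: 34+23-6=51
Step 4: prey: 6+1-9=0; pred: 51+9-10=50
Step 5: prey: 0+0-0=0; pred: 50+0-10=40
Step 6: prey: 0+0-0=0; pred: 40+0-8=32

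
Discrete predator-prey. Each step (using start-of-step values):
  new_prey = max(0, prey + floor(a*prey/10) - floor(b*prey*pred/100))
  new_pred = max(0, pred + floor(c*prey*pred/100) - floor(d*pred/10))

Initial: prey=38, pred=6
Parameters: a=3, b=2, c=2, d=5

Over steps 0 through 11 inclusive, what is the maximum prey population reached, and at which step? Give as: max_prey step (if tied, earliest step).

Answer: 57 3

Derivation:
Step 1: prey: 38+11-4=45; pred: 6+4-3=7
Step 2: prey: 45+13-6=52; pred: 7+6-3=10
Step 3: prey: 52+15-10=57; pred: 10+10-5=15
Step 4: prey: 57+17-17=57; pred: 15+17-7=25
Step 5: prey: 57+17-28=46; pred: 25+28-12=41
Step 6: prey: 46+13-37=22; pred: 41+37-20=58
Step 7: prey: 22+6-25=3; pred: 58+25-29=54
Step 8: prey: 3+0-3=0; pred: 54+3-27=30
Step 9: prey: 0+0-0=0; pred: 30+0-15=15
Step 10: prey: 0+0-0=0; pred: 15+0-7=8
Step 11: prey: 0+0-0=0; pred: 8+0-4=4
Max prey = 57 at step 3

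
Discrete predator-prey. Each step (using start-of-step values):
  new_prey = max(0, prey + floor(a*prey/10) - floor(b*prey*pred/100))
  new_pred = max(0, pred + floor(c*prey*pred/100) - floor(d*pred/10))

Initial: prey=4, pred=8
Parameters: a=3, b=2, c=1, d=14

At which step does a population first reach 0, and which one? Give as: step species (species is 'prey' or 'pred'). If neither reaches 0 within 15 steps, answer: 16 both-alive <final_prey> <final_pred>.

Step 1: prey: 4+1-0=5; pred: 8+0-11=0
First extinction: pred at step 1

Answer: 1 pred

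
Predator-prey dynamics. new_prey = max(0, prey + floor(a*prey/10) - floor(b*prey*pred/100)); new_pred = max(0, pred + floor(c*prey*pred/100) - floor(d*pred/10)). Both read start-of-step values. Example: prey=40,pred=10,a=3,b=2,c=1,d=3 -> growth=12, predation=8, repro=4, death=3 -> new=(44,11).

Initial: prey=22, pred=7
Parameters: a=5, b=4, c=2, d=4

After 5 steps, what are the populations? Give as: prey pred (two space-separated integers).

Answer: 35 20

Derivation:
Step 1: prey: 22+11-6=27; pred: 7+3-2=8
Step 2: prey: 27+13-8=32; pred: 8+4-3=9
Step 3: prey: 32+16-11=37; pred: 9+5-3=11
Step 4: prey: 37+18-16=39; pred: 11+8-4=15
Step 5: prey: 39+19-23=35; pred: 15+11-6=20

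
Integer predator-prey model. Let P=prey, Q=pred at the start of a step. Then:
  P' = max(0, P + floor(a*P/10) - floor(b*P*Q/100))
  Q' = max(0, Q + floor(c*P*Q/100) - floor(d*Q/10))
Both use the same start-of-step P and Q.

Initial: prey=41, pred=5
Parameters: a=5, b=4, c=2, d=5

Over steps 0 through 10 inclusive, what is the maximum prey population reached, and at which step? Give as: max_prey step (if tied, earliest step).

Step 1: prey: 41+20-8=53; pred: 5+4-2=7
Step 2: prey: 53+26-14=65; pred: 7+7-3=11
Step 3: prey: 65+32-28=69; pred: 11+14-5=20
Step 4: prey: 69+34-55=48; pred: 20+27-10=37
Step 5: prey: 48+24-71=1; pred: 37+35-18=54
Step 6: prey: 1+0-2=0; pred: 54+1-27=28
Step 7: prey: 0+0-0=0; pred: 28+0-14=14
Step 8: prey: 0+0-0=0; pred: 14+0-7=7
Step 9: prey: 0+0-0=0; pred: 7+0-3=4
Step 10: prey: 0+0-0=0; pred: 4+0-2=2
Max prey = 69 at step 3

Answer: 69 3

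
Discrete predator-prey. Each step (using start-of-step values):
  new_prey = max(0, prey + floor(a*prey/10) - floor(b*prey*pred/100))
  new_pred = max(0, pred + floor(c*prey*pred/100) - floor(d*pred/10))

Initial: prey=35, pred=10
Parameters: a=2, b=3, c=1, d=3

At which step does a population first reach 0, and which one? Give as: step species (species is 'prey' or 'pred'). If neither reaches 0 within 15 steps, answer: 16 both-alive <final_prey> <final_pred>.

Answer: 16 both-alive 23 6

Derivation:
Step 1: prey: 35+7-10=32; pred: 10+3-3=10
Step 2: prey: 32+6-9=29; pred: 10+3-3=10
Step 3: prey: 29+5-8=26; pred: 10+2-3=9
Step 4: prey: 26+5-7=24; pred: 9+2-2=9
Step 5: prey: 24+4-6=22; pred: 9+2-2=9
Step 6: prey: 22+4-5=21; pred: 9+1-2=8
Step 7: prey: 21+4-5=20; pred: 8+1-2=7
Step 8: prey: 20+4-4=20; pred: 7+1-2=6
Step 9: prey: 20+4-3=21; pred: 6+1-1=6
Step 10: prey: 21+4-3=22; pred: 6+1-1=6
Step 11: prey: 22+4-3=23; pred: 6+1-1=6
Step 12: prey: 23+4-4=23; pred: 6+1-1=6
Steps 13-15: state stable at prey=23, pred=6 (no change)
No extinction within 15 steps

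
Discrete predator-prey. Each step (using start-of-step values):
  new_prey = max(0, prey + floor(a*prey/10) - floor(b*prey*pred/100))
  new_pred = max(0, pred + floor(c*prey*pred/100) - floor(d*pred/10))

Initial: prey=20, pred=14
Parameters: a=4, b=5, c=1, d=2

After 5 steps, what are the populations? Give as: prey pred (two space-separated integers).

Step 1: prey: 20+8-14=14; pred: 14+2-2=14
Step 2: prey: 14+5-9=10; pred: 14+1-2=13
Step 3: prey: 10+4-6=8; pred: 13+1-2=12
Step 4: prey: 8+3-4=7; pred: 12+0-2=10
Step 5: prey: 7+2-3=6; pred: 10+0-2=8

Answer: 6 8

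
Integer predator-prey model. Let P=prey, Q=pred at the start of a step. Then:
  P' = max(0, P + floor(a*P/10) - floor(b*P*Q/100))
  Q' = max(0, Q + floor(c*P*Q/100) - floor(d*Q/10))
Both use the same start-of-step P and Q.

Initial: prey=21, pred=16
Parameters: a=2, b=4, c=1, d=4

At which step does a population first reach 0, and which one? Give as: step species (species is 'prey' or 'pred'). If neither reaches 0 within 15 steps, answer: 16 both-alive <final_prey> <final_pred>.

Answer: 16 both-alive 24 2

Derivation:
Step 1: prey: 21+4-13=12; pred: 16+3-6=13
Step 2: prey: 12+2-6=8; pred: 13+1-5=9
Step 3: prey: 8+1-2=7; pred: 9+0-3=6
Step 4: prey: 7+1-1=7; pred: 6+0-2=4
Step 5: prey: 7+1-1=7; pred: 4+0-1=3
Step 6: prey: 7+1-0=8; pred: 3+0-1=2
Step 7: prey: 8+1-0=9; pred: 2+0-0=2
Step 8: prey: 9+1-0=10; pred: 2+0-0=2
Step 9: prey: 10+2-0=12; pred: 2+0-0=2
Step 10: prey: 12+2-0=14; pred: 2+0-0=2
Step 11: prey: 14+2-1=15; pred: 2+0-0=2
Step 12: prey: 15+3-1=17; pred: 2+0-0=2
Step 13: prey: 17+3-1=19; pred: 2+0-0=2
Step 14: prey: 19+3-1=21; pred: 2+0-0=2
Step 15: prey: 21+4-1=24; pred: 2+0-0=2
No extinction within 15 steps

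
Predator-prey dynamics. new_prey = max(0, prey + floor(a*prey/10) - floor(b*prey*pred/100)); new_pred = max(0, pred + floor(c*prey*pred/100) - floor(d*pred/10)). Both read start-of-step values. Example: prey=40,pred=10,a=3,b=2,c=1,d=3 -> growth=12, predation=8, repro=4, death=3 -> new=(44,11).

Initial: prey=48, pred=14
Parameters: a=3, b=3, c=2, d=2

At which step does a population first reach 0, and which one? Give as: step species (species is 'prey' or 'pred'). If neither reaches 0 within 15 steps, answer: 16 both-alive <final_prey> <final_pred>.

Step 1: prey: 48+14-20=42; pred: 14+13-2=25
Step 2: prey: 42+12-31=23; pred: 25+21-5=41
Step 3: prey: 23+6-28=1; pred: 41+18-8=51
Step 4: prey: 1+0-1=0; pred: 51+1-10=42
First extinction: prey at step 4

Answer: 4 prey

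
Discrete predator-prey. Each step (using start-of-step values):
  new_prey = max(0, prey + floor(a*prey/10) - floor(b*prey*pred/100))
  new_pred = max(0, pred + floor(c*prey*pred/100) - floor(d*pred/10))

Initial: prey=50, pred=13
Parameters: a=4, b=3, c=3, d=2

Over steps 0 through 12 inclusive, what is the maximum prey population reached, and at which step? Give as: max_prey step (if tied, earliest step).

Answer: 51 1

Derivation:
Step 1: prey: 50+20-19=51; pred: 13+19-2=30
Step 2: prey: 51+20-45=26; pred: 30+45-6=69
Step 3: prey: 26+10-53=0; pred: 69+53-13=109
Step 4: prey: 0+0-0=0; pred: 109+0-21=88
Step 5: prey: 0+0-0=0; pred: 88+0-17=71
Step 6: prey: 0+0-0=0; pred: 71+0-14=57
Step 7: prey: 0+0-0=0; pred: 57+0-11=46
Step 8: prey: 0+0-0=0; pred: 46+0-9=37
Step 9: prey: 0+0-0=0; pred: 37+0-7=30
Step 10: prey: 0+0-0=0; pred: 30+0-6=24
Step 11: prey: 0+0-0=0; pred: 24+0-4=20
Step 12: prey: 0+0-0=0; pred: 20+0-4=16
Max prey = 51 at step 1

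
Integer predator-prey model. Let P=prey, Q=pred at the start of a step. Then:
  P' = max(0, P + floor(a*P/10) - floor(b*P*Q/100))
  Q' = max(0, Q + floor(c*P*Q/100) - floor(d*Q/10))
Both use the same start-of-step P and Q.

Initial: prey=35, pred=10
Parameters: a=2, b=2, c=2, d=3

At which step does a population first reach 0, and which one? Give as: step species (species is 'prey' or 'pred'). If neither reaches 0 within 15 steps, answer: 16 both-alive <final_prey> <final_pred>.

Answer: 16 both-alive 2 3

Derivation:
Step 1: prey: 35+7-7=35; pred: 10+7-3=14
Step 2: prey: 35+7-9=33; pred: 14+9-4=19
Step 3: prey: 33+6-12=27; pred: 19+12-5=26
Step 4: prey: 27+5-14=18; pred: 26+14-7=33
Step 5: prey: 18+3-11=10; pred: 33+11-9=35
Step 6: prey: 10+2-7=5; pred: 35+7-10=32
Step 7: prey: 5+1-3=3; pred: 32+3-9=26
Step 8: prey: 3+0-1=2; pred: 26+1-7=20
Step 9: prey: 2+0-0=2; pred: 20+0-6=14
Step 10: prey: 2+0-0=2; pred: 14+0-4=10
Step 11: prey: 2+0-0=2; pred: 10+0-3=7
Step 12: prey: 2+0-0=2; pred: 7+0-2=5
Step 13: prey: 2+0-0=2; pred: 5+0-1=4
Step 14: prey: 2+0-0=2; pred: 4+0-1=3
Step 15: prey: 2+0-0=2; pred: 3+0-0=3
No extinction within 15 steps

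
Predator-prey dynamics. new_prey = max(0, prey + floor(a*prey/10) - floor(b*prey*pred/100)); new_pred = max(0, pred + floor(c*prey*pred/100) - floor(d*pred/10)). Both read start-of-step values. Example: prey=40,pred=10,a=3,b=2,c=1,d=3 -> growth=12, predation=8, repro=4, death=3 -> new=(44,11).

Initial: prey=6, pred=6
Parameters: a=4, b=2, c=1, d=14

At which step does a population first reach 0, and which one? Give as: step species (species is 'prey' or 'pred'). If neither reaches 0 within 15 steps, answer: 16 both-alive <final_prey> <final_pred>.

Step 1: prey: 6+2-0=8; pred: 6+0-8=0
First extinction: pred at step 1

Answer: 1 pred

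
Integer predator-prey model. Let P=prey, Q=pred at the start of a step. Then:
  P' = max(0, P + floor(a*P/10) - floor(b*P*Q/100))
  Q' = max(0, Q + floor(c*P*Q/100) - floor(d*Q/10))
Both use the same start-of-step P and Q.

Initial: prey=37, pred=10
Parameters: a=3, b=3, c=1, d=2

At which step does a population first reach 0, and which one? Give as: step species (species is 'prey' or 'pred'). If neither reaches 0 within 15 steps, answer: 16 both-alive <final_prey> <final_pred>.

Step 1: prey: 37+11-11=37; pred: 10+3-2=11
Step 2: prey: 37+11-12=36; pred: 11+4-2=13
Step 3: prey: 36+10-14=32; pred: 13+4-2=15
Step 4: prey: 32+9-14=27; pred: 15+4-3=16
Step 5: prey: 27+8-12=23; pred: 16+4-3=17
Step 6: prey: 23+6-11=18; pred: 17+3-3=17
Step 7: prey: 18+5-9=14; pred: 17+3-3=17
Step 8: prey: 14+4-7=11; pred: 17+2-3=16
Step 9: prey: 11+3-5=9; pred: 16+1-3=14
Step 10: prey: 9+2-3=8; pred: 14+1-2=13
Step 11: prey: 8+2-3=7; pred: 13+1-2=12
Step 12: prey: 7+2-2=7; pred: 12+0-2=10
Step 13: prey: 7+2-2=7; pred: 10+0-2=8
Step 14: prey: 7+2-1=8; pred: 8+0-1=7
Step 15: prey: 8+2-1=9; pred: 7+0-1=6
No extinction within 15 steps

Answer: 16 both-alive 9 6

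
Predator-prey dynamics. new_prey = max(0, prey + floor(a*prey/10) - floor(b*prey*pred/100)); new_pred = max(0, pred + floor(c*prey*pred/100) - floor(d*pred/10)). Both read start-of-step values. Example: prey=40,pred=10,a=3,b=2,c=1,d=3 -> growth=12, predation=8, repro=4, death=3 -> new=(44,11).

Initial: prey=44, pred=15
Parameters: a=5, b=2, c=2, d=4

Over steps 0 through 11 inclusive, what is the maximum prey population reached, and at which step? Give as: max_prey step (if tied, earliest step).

Answer: 56 2

Derivation:
Step 1: prey: 44+22-13=53; pred: 15+13-6=22
Step 2: prey: 53+26-23=56; pred: 22+23-8=37
Step 3: prey: 56+28-41=43; pred: 37+41-14=64
Step 4: prey: 43+21-55=9; pred: 64+55-25=94
Step 5: prey: 9+4-16=0; pred: 94+16-37=73
Step 6: prey: 0+0-0=0; pred: 73+0-29=44
Step 7: prey: 0+0-0=0; pred: 44+0-17=27
Step 8: prey: 0+0-0=0; pred: 27+0-10=17
Step 9: prey: 0+0-0=0; pred: 17+0-6=11
Step 10: prey: 0+0-0=0; pred: 11+0-4=7
Step 11: prey: 0+0-0=0; pred: 7+0-2=5
Max prey = 56 at step 2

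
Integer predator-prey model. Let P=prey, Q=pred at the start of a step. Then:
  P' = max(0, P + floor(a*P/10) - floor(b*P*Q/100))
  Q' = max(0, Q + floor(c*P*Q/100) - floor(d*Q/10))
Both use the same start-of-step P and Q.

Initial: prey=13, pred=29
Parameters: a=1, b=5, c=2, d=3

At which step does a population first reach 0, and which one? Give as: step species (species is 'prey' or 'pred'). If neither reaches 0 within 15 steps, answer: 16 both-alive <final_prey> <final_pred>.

Answer: 1 prey

Derivation:
Step 1: prey: 13+1-18=0; pred: 29+7-8=28
First extinction: prey at step 1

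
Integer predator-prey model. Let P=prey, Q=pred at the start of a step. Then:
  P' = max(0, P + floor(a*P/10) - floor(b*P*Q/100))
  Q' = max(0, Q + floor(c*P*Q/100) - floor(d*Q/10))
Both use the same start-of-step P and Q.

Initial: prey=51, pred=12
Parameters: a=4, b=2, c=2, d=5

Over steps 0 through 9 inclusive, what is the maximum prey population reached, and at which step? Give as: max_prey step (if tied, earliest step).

Step 1: prey: 51+20-12=59; pred: 12+12-6=18
Step 2: prey: 59+23-21=61; pred: 18+21-9=30
Step 3: prey: 61+24-36=49; pred: 30+36-15=51
Step 4: prey: 49+19-49=19; pred: 51+49-25=75
Step 5: prey: 19+7-28=0; pred: 75+28-37=66
Step 6: prey: 0+0-0=0; pred: 66+0-33=33
Step 7: prey: 0+0-0=0; pred: 33+0-16=17
Step 8: prey: 0+0-0=0; pred: 17+0-8=9
Step 9: prey: 0+0-0=0; pred: 9+0-4=5
Max prey = 61 at step 2

Answer: 61 2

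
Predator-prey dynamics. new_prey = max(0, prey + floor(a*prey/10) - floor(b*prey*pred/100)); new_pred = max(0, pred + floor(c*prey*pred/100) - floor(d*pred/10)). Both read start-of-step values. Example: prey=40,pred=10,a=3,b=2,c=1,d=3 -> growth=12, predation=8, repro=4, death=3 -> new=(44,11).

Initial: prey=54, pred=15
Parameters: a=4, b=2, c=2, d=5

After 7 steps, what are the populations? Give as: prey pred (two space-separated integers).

Answer: 0 11

Derivation:
Step 1: prey: 54+21-16=59; pred: 15+16-7=24
Step 2: prey: 59+23-28=54; pred: 24+28-12=40
Step 3: prey: 54+21-43=32; pred: 40+43-20=63
Step 4: prey: 32+12-40=4; pred: 63+40-31=72
Step 5: prey: 4+1-5=0; pred: 72+5-36=41
Step 6: prey: 0+0-0=0; pred: 41+0-20=21
Step 7: prey: 0+0-0=0; pred: 21+0-10=11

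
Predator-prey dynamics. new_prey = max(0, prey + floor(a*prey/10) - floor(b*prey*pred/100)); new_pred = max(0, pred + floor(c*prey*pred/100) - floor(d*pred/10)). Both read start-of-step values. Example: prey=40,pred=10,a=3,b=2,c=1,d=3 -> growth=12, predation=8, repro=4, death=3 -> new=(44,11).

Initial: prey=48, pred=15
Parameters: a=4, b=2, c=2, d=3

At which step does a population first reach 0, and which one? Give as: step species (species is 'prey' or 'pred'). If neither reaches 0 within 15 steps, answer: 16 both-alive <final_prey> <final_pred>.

Step 1: prey: 48+19-14=53; pred: 15+14-4=25
Step 2: prey: 53+21-26=48; pred: 25+26-7=44
Step 3: prey: 48+19-42=25; pred: 44+42-13=73
Step 4: prey: 25+10-36=0; pred: 73+36-21=88
First extinction: prey at step 4

Answer: 4 prey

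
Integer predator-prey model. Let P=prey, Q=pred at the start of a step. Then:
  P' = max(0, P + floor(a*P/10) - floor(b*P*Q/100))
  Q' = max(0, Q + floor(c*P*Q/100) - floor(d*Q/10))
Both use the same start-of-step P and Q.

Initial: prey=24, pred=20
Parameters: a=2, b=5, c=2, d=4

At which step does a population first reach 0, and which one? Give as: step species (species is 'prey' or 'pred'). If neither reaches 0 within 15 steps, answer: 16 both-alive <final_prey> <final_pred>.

Answer: 2 prey

Derivation:
Step 1: prey: 24+4-24=4; pred: 20+9-8=21
Step 2: prey: 4+0-4=0; pred: 21+1-8=14
First extinction: prey at step 2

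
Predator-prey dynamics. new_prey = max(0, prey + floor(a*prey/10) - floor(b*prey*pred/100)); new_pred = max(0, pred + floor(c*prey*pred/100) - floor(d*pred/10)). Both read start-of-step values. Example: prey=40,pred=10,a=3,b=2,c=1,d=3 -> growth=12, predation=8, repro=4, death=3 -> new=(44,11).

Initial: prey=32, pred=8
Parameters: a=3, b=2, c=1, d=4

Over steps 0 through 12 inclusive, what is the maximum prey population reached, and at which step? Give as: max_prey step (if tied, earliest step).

Step 1: prey: 32+9-5=36; pred: 8+2-3=7
Step 2: prey: 36+10-5=41; pred: 7+2-2=7
Step 3: prey: 41+12-5=48; pred: 7+2-2=7
Step 4: prey: 48+14-6=56; pred: 7+3-2=8
Step 5: prey: 56+16-8=64; pred: 8+4-3=9
Step 6: prey: 64+19-11=72; pred: 9+5-3=11
Step 7: prey: 72+21-15=78; pred: 11+7-4=14
Step 8: prey: 78+23-21=80; pred: 14+10-5=19
Step 9: prey: 80+24-30=74; pred: 19+15-7=27
Step 10: prey: 74+22-39=57; pred: 27+19-10=36
Step 11: prey: 57+17-41=33; pred: 36+20-14=42
Step 12: prey: 33+9-27=15; pred: 42+13-16=39
Max prey = 80 at step 8

Answer: 80 8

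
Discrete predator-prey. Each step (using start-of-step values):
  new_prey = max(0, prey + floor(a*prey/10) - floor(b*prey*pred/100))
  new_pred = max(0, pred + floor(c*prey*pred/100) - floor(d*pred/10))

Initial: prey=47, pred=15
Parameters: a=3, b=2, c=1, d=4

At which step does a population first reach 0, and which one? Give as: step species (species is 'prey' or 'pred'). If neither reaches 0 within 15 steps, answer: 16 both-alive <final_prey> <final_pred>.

Step 1: prey: 47+14-14=47; pred: 15+7-6=16
Step 2: prey: 47+14-15=46; pred: 16+7-6=17
Step 3: prey: 46+13-15=44; pred: 17+7-6=18
Step 4: prey: 44+13-15=42; pred: 18+7-7=18
Step 5: prey: 42+12-15=39; pred: 18+7-7=18
Step 6: prey: 39+11-14=36; pred: 18+7-7=18
Step 7: prey: 36+10-12=34; pred: 18+6-7=17
Step 8: prey: 34+10-11=33; pred: 17+5-6=16
Step 9: prey: 33+9-10=32; pred: 16+5-6=15
Step 10: prey: 32+9-9=32; pred: 15+4-6=13
Step 11: prey: 32+9-8=33; pred: 13+4-5=12
Step 12: prey: 33+9-7=35; pred: 12+3-4=11
Step 13: prey: 35+10-7=38; pred: 11+3-4=10
Step 14: prey: 38+11-7=42; pred: 10+3-4=9
Step 15: prey: 42+12-7=47; pred: 9+3-3=9
No extinction within 15 steps

Answer: 16 both-alive 47 9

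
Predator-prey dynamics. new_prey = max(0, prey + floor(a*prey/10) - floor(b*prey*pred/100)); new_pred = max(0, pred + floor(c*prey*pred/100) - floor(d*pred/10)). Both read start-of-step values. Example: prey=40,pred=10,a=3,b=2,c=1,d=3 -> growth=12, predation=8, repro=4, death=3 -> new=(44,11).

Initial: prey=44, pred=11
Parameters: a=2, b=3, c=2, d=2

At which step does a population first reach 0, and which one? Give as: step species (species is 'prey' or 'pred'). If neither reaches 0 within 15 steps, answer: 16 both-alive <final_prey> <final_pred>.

Step 1: prey: 44+8-14=38; pred: 11+9-2=18
Step 2: prey: 38+7-20=25; pred: 18+13-3=28
Step 3: prey: 25+5-21=9; pred: 28+14-5=37
Step 4: prey: 9+1-9=1; pred: 37+6-7=36
Step 5: prey: 1+0-1=0; pred: 36+0-7=29
First extinction: prey at step 5

Answer: 5 prey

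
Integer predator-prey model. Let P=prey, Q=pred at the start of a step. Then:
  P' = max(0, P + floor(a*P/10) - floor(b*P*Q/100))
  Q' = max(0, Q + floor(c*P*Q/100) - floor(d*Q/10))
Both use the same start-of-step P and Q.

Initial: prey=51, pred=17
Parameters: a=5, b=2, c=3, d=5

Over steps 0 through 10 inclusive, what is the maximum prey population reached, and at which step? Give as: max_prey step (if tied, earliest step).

Step 1: prey: 51+25-17=59; pred: 17+26-8=35
Step 2: prey: 59+29-41=47; pred: 35+61-17=79
Step 3: prey: 47+23-74=0; pred: 79+111-39=151
Step 4: prey: 0+0-0=0; pred: 151+0-75=76
Step 5: prey: 0+0-0=0; pred: 76+0-38=38
Step 6: prey: 0+0-0=0; pred: 38+0-19=19
Step 7: prey: 0+0-0=0; pred: 19+0-9=10
Step 8: prey: 0+0-0=0; pred: 10+0-5=5
Step 9: prey: 0+0-0=0; pred: 5+0-2=3
Step 10: prey: 0+0-0=0; pred: 3+0-1=2
Max prey = 59 at step 1

Answer: 59 1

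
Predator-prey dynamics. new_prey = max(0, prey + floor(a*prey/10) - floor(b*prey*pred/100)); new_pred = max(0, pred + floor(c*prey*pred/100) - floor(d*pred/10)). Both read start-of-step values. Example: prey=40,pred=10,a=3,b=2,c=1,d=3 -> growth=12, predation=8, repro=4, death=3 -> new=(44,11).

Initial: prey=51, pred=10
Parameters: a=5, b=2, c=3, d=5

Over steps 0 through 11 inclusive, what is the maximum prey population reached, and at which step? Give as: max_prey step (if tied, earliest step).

Answer: 73 2

Derivation:
Step 1: prey: 51+25-10=66; pred: 10+15-5=20
Step 2: prey: 66+33-26=73; pred: 20+39-10=49
Step 3: prey: 73+36-71=38; pred: 49+107-24=132
Step 4: prey: 38+19-100=0; pred: 132+150-66=216
Step 5: prey: 0+0-0=0; pred: 216+0-108=108
Step 6: prey: 0+0-0=0; pred: 108+0-54=54
Step 7: prey: 0+0-0=0; pred: 54+0-27=27
Step 8: prey: 0+0-0=0; pred: 27+0-13=14
Step 9: prey: 0+0-0=0; pred: 14+0-7=7
Step 10: prey: 0+0-0=0; pred: 7+0-3=4
Step 11: prey: 0+0-0=0; pred: 4+0-2=2
Max prey = 73 at step 2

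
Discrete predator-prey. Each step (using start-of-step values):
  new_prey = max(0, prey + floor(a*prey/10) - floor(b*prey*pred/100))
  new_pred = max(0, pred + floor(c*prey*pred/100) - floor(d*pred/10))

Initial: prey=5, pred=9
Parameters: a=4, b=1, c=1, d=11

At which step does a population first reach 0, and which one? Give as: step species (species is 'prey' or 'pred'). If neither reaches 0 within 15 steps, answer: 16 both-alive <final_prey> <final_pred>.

Answer: 1 pred

Derivation:
Step 1: prey: 5+2-0=7; pred: 9+0-9=0
First extinction: pred at step 1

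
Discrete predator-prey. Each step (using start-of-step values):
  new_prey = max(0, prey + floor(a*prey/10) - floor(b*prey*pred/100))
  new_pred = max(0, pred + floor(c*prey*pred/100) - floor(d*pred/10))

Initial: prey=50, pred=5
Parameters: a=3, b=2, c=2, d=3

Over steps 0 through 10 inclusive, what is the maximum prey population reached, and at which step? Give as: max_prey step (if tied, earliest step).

Answer: 68 2

Derivation:
Step 1: prey: 50+15-5=60; pred: 5+5-1=9
Step 2: prey: 60+18-10=68; pred: 9+10-2=17
Step 3: prey: 68+20-23=65; pred: 17+23-5=35
Step 4: prey: 65+19-45=39; pred: 35+45-10=70
Step 5: prey: 39+11-54=0; pred: 70+54-21=103
Step 6: prey: 0+0-0=0; pred: 103+0-30=73
Step 7: prey: 0+0-0=0; pred: 73+0-21=52
Step 8: prey: 0+0-0=0; pred: 52+0-15=37
Step 9: prey: 0+0-0=0; pred: 37+0-11=26
Step 10: prey: 0+0-0=0; pred: 26+0-7=19
Max prey = 68 at step 2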